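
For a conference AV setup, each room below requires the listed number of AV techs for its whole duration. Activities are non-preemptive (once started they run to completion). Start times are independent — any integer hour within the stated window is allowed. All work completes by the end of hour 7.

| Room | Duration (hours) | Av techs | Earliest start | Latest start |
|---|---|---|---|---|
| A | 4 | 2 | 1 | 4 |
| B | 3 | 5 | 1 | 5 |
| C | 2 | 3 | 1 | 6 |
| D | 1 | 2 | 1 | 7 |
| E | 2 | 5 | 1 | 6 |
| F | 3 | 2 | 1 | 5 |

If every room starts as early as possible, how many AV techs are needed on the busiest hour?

19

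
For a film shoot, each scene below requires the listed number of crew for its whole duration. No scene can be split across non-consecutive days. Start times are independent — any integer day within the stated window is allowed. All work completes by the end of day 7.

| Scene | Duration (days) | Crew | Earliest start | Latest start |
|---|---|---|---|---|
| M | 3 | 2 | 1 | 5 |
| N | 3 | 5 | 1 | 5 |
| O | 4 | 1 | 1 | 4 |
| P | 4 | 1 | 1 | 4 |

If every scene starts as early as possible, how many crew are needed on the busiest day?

Early-start schedule: M@1, N@1, O@1, P@1.
Load per day: day 1: 9, day 2: 9, day 3: 9, day 4: 2, day 5: 0, day 6: 0, day 7: 0.
Peak is 9.

9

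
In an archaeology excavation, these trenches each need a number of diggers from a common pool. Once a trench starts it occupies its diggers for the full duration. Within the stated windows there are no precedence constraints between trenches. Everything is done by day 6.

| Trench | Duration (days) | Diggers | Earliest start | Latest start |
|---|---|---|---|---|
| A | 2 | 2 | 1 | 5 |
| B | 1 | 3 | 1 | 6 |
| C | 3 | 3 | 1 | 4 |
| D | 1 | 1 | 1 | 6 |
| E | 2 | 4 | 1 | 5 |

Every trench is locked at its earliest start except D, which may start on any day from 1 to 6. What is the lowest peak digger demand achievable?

12

D@1: d1:13  d2:9  d3:3  d4:0  d5:0  d6:0 → peak 13
D@2: d1:12  d2:10  d3:3  d4:0  d5:0  d6:0 → peak 12
D@3: d1:12  d2:9  d3:4  d4:0  d5:0  d6:0 → peak 12
D@4: d1:12  d2:9  d3:3  d4:1  d5:0  d6:0 → peak 12
D@5: d1:12  d2:9  d3:3  d4:0  d5:1  d6:0 → peak 12
D@6: d1:12  d2:9  d3:3  d4:0  d5:0  d6:1 → peak 12
Best is D@2, peak 12.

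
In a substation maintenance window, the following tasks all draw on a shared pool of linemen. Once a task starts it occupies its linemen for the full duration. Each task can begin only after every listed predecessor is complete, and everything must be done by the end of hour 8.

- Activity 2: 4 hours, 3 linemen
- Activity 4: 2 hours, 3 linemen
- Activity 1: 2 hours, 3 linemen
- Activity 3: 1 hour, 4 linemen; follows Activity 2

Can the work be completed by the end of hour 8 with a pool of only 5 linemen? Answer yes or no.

The minimum achievable peak is 6; 5 < 6, so no feasible schedule stays within the cap.

no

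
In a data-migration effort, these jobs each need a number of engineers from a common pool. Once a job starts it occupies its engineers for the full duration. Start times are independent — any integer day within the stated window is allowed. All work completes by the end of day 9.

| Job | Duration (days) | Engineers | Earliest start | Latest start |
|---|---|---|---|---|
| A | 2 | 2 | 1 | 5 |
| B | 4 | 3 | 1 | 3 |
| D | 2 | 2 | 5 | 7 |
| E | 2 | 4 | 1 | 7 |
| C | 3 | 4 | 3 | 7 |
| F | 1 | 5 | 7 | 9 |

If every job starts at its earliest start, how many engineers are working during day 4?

7

At early start, day 4 has: B, C.
Demand: 3 + 4 = 7.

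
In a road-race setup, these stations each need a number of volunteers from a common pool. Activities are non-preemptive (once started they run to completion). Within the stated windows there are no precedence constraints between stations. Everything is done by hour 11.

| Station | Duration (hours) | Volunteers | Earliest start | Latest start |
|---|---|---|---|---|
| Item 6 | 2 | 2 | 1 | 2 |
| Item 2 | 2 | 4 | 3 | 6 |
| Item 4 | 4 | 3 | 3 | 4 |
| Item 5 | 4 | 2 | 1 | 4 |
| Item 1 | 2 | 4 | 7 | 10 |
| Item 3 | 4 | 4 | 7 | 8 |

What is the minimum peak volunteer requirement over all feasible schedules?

8

Early-start (Item 6@1, Item 2@3, Item 4@3, Item 5@1, Item 1@7, Item 3@7) gives peak 9: h1:4  h2:4  h3:9  h4:9  h5:3  h6:3  h7:8  h8:8  h9:4  h10:4  h11:0.
Shift Item 2→5.
Schedule Item 6@1, Item 2@5, Item 4@3, Item 5@1, Item 1@7, Item 3@7: h1:4  h2:4  h3:5  h4:5  h5:7  h6:7  h7:8  h8:8  h9:4  h10:4  h11:0 — peak 8.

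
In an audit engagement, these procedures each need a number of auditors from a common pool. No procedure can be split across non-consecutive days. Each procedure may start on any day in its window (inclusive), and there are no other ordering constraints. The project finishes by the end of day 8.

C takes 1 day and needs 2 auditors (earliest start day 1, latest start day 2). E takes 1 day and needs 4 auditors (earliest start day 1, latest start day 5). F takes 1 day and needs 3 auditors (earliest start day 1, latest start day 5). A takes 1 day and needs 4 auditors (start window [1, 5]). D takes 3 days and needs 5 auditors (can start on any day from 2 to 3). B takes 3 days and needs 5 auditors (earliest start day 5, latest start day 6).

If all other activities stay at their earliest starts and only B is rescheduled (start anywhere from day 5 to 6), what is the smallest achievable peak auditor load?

13

B@5: d1:13  d2:5  d3:5  d4:5  d5:5  d6:5  d7:5  d8:0 → peak 13
B@6: d1:13  d2:5  d3:5  d4:5  d5:0  d6:5  d7:5  d8:5 → peak 13
Best is B@5, peak 13.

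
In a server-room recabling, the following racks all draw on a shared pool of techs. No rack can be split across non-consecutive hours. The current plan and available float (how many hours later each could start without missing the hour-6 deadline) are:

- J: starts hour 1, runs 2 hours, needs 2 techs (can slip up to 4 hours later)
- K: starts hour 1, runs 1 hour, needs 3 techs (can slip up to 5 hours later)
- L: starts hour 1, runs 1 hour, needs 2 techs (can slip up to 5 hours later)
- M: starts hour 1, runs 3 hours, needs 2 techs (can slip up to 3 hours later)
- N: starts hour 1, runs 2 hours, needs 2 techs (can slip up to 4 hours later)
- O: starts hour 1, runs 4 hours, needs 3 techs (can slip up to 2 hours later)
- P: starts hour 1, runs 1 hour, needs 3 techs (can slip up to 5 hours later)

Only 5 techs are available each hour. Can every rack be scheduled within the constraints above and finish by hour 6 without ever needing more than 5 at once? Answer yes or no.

Total tech-hours = 34; over 6 hours the average is 34/6 > 5, so some hour must exceed 5.

no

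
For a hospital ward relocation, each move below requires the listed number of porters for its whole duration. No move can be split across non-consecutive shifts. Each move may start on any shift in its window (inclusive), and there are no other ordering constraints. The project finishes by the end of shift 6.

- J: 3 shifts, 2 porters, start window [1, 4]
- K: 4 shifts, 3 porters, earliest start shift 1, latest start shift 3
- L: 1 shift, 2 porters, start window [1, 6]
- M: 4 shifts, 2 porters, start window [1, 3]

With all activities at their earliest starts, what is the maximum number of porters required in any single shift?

9

Early-start schedule: J@1, K@1, L@1, M@1.
Load per shift: shift 1: 9, shift 2: 7, shift 3: 7, shift 4: 5, shift 5: 0, shift 6: 0.
Peak is 9.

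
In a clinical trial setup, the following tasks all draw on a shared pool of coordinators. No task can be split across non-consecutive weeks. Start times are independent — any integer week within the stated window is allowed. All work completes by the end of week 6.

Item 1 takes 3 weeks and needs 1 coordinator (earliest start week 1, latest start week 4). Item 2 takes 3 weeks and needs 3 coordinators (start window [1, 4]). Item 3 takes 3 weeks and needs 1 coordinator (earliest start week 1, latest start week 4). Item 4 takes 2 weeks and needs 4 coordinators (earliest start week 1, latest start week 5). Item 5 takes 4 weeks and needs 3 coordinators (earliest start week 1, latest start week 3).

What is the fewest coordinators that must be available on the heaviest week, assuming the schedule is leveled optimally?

6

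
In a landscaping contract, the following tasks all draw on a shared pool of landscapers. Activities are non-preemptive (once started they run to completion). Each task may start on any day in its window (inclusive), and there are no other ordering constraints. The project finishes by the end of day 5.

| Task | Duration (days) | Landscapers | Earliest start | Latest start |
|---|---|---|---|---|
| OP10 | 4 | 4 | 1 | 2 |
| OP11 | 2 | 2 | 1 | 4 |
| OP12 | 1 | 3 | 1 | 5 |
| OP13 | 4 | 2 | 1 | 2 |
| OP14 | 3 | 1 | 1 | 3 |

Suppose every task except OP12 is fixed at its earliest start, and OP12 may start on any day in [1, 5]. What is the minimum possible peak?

9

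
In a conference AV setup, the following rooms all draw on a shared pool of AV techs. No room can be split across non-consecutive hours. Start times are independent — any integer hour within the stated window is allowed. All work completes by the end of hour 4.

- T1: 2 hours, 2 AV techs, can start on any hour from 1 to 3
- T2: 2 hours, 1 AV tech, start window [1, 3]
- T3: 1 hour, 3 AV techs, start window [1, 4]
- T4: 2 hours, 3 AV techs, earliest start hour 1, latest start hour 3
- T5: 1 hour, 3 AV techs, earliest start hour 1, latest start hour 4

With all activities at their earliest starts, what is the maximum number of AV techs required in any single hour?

Early-start schedule: T1@1, T2@1, T3@1, T4@1, T5@1.
Load per hour: hour 1: 12, hour 2: 6, hour 3: 0, hour 4: 0.
Peak is 12.

12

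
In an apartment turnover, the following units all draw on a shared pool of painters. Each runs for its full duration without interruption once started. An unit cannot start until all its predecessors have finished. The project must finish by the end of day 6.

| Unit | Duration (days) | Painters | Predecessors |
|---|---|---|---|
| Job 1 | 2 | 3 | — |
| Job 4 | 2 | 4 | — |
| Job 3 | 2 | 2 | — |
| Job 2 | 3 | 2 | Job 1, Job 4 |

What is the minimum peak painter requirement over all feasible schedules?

Early-start (Job 1@1, Job 4@1, Job 3@1, Job 2@3) gives peak 9: d1:9  d2:9  d3:2  d4:2  d5:2  d6:0.
Shift Job 3→3.
Schedule Job 1@1, Job 4@1, Job 3@3, Job 2@3: d1:7  d2:7  d3:4  d4:4  d5:2  d6:0 — peak 7.

7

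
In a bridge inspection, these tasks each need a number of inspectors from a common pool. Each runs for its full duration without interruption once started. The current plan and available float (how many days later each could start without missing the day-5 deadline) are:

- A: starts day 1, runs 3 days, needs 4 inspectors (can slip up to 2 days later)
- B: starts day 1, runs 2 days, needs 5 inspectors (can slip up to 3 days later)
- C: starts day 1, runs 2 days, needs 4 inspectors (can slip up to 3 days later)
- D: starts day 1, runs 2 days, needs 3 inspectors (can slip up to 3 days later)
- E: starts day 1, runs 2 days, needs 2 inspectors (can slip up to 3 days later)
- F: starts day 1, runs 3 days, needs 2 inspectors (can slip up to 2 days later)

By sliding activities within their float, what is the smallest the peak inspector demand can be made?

Early-start (A@1, B@1, C@1, D@1, E@1, F@1) gives peak 20: d1:20  d2:20  d3:6  d4:0  d5:0.
Shift B→4, D→3, F→3.
Schedule A@1, B@4, C@1, D@3, E@1, F@3: d1:10  d2:10  d3:9  d4:10  d5:7 — peak 10.
Total inspector-days = 46 over 5 days ⇒ peak ≥ ⌈46/5⌉ = 10, so 10 is optimal.

10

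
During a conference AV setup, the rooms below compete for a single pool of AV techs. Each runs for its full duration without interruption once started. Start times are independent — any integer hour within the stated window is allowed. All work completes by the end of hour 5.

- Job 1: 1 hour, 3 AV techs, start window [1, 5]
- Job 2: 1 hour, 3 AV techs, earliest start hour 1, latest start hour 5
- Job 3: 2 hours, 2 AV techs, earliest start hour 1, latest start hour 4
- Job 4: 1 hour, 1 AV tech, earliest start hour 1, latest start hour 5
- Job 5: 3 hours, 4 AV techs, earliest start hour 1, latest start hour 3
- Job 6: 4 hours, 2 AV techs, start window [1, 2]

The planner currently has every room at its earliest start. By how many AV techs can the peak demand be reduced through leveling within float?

8

Early-start peak: h1:15  h2:8  h3:6  h4:2  h5:0 ⇒ 15.
Leveled (Job 1@1, Job 2@2, Job 3@1, Job 4@1, Job 5@3, Job 6@2): h1:6  h2:7  h3:6  h4:6  h5:6 ⇒ 7.
Reduction 15 − 7 = 8.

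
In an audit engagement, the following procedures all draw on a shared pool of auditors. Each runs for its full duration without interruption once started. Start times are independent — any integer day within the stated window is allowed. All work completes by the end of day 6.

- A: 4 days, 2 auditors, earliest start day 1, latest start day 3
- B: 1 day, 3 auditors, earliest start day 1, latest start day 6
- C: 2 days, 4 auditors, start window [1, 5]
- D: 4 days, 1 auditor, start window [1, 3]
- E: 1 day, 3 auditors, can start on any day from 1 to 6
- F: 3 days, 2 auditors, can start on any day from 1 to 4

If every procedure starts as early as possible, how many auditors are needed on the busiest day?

Early-start schedule: A@1, B@1, C@1, D@1, E@1, F@1.
Load per day: day 1: 15, day 2: 9, day 3: 5, day 4: 3, day 5: 0, day 6: 0.
Peak is 15.

15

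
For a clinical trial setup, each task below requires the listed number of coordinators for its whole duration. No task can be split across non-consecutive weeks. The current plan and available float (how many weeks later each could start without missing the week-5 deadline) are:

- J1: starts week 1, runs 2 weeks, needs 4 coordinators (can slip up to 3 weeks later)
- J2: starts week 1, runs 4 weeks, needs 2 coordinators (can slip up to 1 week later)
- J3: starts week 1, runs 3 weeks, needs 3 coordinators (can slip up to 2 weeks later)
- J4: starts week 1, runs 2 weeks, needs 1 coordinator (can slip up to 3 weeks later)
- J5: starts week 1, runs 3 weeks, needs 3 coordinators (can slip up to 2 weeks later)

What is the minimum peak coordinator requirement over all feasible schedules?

8

Early-start (J1@1, J2@1, J3@1, J4@1, J5@1) gives peak 13: w1:13  w2:13  w3:8  w4:2  w5:0.
Shift J3→3, J5→3.
Schedule J1@1, J2@1, J3@3, J4@1, J5@3: w1:7  w2:7  w3:8  w4:8  w5:6 — peak 8.
Total coordinator-weeks = 36 over 5 weeks ⇒ peak ≥ ⌈36/5⌉ = 8, so 8 is optimal.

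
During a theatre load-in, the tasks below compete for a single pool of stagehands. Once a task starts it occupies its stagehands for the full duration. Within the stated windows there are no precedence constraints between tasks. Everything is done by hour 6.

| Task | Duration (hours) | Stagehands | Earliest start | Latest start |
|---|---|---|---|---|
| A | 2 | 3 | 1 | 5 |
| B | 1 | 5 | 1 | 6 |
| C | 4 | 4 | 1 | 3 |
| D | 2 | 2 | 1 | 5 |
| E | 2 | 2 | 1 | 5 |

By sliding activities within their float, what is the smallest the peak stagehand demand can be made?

7

Early-start (A@1, B@1, C@1, D@1, E@1) gives peak 16: h1:16  h2:11  h3:4  h4:4  h5:0  h6:0.
Shift B→5, D→3, E→5.
Schedule A@1, B@5, C@1, D@3, E@5: h1:7  h2:7  h3:6  h4:6  h5:7  h6:2 — peak 7.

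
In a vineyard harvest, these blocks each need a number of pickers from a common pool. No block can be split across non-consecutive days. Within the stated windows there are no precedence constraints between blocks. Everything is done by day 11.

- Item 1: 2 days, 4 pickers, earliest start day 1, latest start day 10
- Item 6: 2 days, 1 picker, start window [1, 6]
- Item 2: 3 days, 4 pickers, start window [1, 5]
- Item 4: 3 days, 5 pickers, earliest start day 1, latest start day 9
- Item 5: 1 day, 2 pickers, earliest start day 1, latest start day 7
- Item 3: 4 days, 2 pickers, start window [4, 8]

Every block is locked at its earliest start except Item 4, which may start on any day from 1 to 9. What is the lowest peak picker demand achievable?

Item 4@1: d1:16  d2:14  d3:9  d4:2  d5:2  d6:2  d7:2  d8:0  d9:0  d10:0  d11:0 → peak 16
Item 4@2: d1:11  d2:14  d3:9  d4:7  d5:2  d6:2  d7:2  d8:0  d9:0  d10:0  d11:0 → peak 14
Item 4@3: d1:11  d2:9  d3:9  d4:7  d5:7  d6:2  d7:2  d8:0  d9:0  d10:0  d11:0 → peak 11
Item 4@4: d1:11  d2:9  d3:4  d4:7  d5:7  d6:7  d7:2  d8:0  d9:0  d10:0  d11:0 → peak 11
Item 4@5: d1:11  d2:9  d3:4  d4:2  d5:7  d6:7  d7:7  d8:0  d9:0  d10:0  d11:0 → peak 11
Item 4@6: d1:11  d2:9  d3:4  d4:2  d5:2  d6:7  d7:7  d8:5  d9:0  d10:0  d11:0 → peak 11
Item 4@7: d1:11  d2:9  d3:4  d4:2  d5:2  d6:2  d7:7  d8:5  d9:5  d10:0  d11:0 → peak 11
Item 4@8: d1:11  d2:9  d3:4  d4:2  d5:2  d6:2  d7:2  d8:5  d9:5  d10:5  d11:0 → peak 11
Item 4@9: d1:11  d2:9  d3:4  d4:2  d5:2  d6:2  d7:2  d8:0  d9:5  d10:5  d11:5 → peak 11
Best is Item 4@3, peak 11.

11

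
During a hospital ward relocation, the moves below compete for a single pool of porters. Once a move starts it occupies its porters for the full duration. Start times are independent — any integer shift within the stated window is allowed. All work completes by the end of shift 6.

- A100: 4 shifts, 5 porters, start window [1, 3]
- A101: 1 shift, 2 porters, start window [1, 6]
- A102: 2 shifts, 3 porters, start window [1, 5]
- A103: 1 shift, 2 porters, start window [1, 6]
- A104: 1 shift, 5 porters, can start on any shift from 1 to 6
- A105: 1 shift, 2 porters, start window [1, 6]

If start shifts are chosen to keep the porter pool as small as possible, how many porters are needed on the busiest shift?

Early-start (A100@1, A101@1, A102@1, A103@1, A104@1, A105@1) gives peak 19: s1:19  s2:8  s3:5  s4:5  s5:0  s6:0.
Shift A102→2, A103→4, A104→5, A105→5.
Schedule A100@1, A101@1, A102@2, A103@4, A104@5, A105@5: s1:7  s2:8  s3:8  s4:7  s5:7  s6:0 — peak 8.

8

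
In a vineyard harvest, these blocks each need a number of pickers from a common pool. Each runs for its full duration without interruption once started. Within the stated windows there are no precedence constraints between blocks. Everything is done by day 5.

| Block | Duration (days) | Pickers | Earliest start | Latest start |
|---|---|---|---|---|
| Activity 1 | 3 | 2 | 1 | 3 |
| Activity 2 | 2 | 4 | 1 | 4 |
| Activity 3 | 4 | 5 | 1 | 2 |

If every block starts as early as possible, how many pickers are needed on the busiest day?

Early-start schedule: Activity 1@1, Activity 2@1, Activity 3@1.
Load per day: day 1: 11, day 2: 11, day 3: 7, day 4: 5, day 5: 0.
Peak is 11.

11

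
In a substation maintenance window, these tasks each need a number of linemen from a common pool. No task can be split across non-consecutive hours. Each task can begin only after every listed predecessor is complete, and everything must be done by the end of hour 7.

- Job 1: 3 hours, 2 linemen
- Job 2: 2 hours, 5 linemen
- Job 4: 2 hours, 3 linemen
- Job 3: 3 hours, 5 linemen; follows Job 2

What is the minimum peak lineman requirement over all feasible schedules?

Early-start (Job 1@1, Job 2@1, Job 4@1, Job 3@3) gives peak 10: h1:10  h2:10  h3:7  h4:5  h5:5  h6:0  h7:0.
Shift Job 4→3, Job 3→5.
Schedule Job 1@1, Job 2@1, Job 4@3, Job 3@5: h1:7  h2:7  h3:5  h4:3  h5:5  h6:5  h7:5 — peak 7.

7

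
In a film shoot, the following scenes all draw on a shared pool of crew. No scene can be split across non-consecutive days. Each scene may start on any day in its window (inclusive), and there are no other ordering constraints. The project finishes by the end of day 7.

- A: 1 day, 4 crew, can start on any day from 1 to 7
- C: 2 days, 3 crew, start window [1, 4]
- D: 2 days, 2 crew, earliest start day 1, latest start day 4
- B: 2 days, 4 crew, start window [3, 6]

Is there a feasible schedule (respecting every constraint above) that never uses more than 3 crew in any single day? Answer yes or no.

no

Total crew member-days = 22; over 7 days the average is 22/7 > 3, so some day must exceed 3.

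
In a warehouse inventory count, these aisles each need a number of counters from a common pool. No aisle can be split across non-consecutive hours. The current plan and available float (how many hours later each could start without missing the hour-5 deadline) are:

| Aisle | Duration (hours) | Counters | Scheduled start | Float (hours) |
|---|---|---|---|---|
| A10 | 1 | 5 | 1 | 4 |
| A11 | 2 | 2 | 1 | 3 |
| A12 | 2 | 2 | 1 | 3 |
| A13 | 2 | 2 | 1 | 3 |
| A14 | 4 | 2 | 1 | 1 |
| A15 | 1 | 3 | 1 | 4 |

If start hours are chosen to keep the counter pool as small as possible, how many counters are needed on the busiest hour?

7

Early-start (A10@1, A11@1, A12@1, A13@1, A14@1, A15@1) gives peak 16: h1:16  h2:8  h3:2  h4:2  h5:0.
Shift A12→2, A13→3, A14→2, A15→4.
Schedule A10@1, A11@1, A12@2, A13@3, A14@2, A15@4: h1:7  h2:6  h3:6  h4:7  h5:2 — peak 7.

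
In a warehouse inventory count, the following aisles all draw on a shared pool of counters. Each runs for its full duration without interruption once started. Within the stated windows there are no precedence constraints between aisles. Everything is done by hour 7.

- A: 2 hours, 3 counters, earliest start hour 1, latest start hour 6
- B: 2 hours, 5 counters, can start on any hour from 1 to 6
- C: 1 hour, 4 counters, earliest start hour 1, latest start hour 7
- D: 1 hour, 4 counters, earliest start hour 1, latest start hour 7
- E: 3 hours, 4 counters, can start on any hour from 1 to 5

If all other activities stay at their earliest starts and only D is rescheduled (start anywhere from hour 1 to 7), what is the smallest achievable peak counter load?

16

D@1: h1:20  h2:12  h3:4  h4:0  h5:0  h6:0  h7:0 → peak 20
D@2: h1:16  h2:16  h3:4  h4:0  h5:0  h6:0  h7:0 → peak 16
D@3: h1:16  h2:12  h3:8  h4:0  h5:0  h6:0  h7:0 → peak 16
D@4: h1:16  h2:12  h3:4  h4:4  h5:0  h6:0  h7:0 → peak 16
D@5: h1:16  h2:12  h3:4  h4:0  h5:4  h6:0  h7:0 → peak 16
D@6: h1:16  h2:12  h3:4  h4:0  h5:0  h6:4  h7:0 → peak 16
D@7: h1:16  h2:12  h3:4  h4:0  h5:0  h6:0  h7:4 → peak 16
Best is D@2, peak 16.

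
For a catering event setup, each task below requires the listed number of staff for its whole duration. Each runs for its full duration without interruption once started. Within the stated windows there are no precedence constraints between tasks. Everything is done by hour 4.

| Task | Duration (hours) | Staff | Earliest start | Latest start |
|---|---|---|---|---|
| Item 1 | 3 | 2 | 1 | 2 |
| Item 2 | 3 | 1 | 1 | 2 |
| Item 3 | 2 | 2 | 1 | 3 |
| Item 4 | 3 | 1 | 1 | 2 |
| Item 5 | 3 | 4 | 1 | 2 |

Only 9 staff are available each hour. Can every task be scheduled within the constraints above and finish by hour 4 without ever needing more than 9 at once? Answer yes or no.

no

The minimum achievable peak is 10; 9 < 10, so no feasible schedule stays within the cap.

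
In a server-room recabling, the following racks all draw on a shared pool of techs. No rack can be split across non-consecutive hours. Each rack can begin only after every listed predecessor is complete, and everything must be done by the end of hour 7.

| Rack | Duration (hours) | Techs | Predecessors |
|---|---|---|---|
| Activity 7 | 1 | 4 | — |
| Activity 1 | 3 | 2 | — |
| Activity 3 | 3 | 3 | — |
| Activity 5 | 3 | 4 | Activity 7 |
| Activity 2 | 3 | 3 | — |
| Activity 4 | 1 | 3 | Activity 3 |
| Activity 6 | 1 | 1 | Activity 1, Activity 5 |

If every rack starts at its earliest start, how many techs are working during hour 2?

At early start, hour 2 has: Activity 1, Activity 3, Activity 5, Activity 2.
Demand: 2 + 3 + 4 + 3 = 12.

12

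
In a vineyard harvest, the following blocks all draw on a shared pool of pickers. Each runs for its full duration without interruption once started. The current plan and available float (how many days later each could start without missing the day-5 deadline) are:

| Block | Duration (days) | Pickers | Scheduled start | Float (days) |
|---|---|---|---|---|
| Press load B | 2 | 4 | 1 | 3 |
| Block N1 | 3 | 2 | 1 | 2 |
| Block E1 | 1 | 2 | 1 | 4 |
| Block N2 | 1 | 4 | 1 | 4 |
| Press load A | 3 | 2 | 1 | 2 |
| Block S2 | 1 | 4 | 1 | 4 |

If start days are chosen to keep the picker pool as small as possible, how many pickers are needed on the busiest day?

6

Early-start (Press load B@1, Block N1@1, Block E1@1, Block N2@1, Press load A@1, Block S2@1) gives peak 18: d1:18  d2:8  d3:4  d4:0  d5:0.
Shift Block E1→3, Block N2→4, Press load A→3, Block S2→5.
Schedule Press load B@1, Block N1@1, Block E1@3, Block N2@4, Press load A@3, Block S2@5: d1:6  d2:6  d3:6  d4:6  d5:6 — peak 6.
Total picker-days = 30 over 5 days ⇒ peak ≥ ⌈30/5⌉ = 6, so 6 is optimal.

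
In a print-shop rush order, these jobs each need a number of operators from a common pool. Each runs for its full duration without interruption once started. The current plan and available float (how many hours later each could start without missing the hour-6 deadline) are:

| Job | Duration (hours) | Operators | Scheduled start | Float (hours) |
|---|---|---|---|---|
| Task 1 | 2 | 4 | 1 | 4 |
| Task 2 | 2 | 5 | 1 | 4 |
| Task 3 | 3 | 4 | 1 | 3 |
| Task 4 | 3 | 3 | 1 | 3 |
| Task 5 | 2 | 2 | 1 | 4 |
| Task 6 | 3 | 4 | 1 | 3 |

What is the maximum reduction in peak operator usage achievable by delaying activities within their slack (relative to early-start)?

Early-start peak: h1:22  h2:22  h3:11  h4:0  h5:0  h6:0 ⇒ 22.
Leveled (Task 1@1, Task 2@1, Task 3@3, Task 4@3, Task 5@1, Task 6@3): h1:11  h2:11  h3:11  h4:11  h5:11  h6:0 ⇒ 11.
Reduction 22 − 11 = 11.

11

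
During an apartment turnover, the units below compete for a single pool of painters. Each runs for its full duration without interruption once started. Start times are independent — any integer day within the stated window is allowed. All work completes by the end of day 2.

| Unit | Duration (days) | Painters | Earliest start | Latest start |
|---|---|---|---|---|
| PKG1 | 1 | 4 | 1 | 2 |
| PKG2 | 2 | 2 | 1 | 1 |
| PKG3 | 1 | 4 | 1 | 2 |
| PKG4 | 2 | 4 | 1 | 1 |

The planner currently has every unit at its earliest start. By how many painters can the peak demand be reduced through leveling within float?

Early-start peak: d1:14  d2:6 ⇒ 14.
Leveled (PKG1@1, PKG2@1, PKG3@2, PKG4@1): d1:10  d2:10 ⇒ 10.
Reduction 14 − 10 = 4.

4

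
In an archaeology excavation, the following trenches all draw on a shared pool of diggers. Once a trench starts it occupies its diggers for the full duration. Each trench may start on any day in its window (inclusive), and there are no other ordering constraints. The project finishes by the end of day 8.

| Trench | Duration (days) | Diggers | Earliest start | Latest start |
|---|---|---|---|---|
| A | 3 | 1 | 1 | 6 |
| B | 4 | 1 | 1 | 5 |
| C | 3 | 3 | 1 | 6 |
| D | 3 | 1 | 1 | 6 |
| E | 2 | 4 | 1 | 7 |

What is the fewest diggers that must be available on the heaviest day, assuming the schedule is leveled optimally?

4

Early-start (A@1, B@1, C@1, D@1, E@1) gives peak 10: d1:10  d2:10  d3:6  d4:1  d5:0  d6:0  d7:0  d8:0.
Shift C→4, E→7.
Schedule A@1, B@1, C@4, D@1, E@7: d1:3  d2:3  d3:3  d4:4  d5:3  d6:3  d7:4  d8:4 — peak 4.
Total digger-days = 27 over 8 days ⇒ peak ≥ ⌈27/8⌉ = 4, so 4 is optimal.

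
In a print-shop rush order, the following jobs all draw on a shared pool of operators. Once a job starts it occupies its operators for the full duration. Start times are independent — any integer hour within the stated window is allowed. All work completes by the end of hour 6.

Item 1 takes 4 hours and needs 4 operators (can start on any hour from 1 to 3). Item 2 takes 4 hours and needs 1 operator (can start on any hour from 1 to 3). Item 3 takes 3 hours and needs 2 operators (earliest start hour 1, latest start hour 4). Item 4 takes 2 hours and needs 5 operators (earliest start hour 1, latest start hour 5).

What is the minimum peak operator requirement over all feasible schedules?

Early-start (Item 1@1, Item 2@1, Item 3@1, Item 4@1) gives peak 12: h1:12  h2:12  h3:7  h4:5  h5:0  h6:0.
Shift Item 4→5.
Schedule Item 1@1, Item 2@1, Item 3@1, Item 4@5: h1:7  h2:7  h3:7  h4:5  h5:5  h6:5 — peak 7.

7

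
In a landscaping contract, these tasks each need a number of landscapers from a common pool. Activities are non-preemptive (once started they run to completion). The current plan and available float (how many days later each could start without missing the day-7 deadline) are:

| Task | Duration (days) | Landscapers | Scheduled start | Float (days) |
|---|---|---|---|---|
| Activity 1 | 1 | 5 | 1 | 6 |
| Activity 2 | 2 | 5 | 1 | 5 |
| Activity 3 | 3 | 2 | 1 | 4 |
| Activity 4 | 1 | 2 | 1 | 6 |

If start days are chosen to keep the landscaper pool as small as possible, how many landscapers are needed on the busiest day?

5

Early-start (Activity 1@1, Activity 2@1, Activity 3@1, Activity 4@1) gives peak 14: d1:14  d2:7  d3:2  d4:0  d5:0  d6:0  d7:0.
Shift Activity 2→2, Activity 3→4, Activity 4→4.
Schedule Activity 1@1, Activity 2@2, Activity 3@4, Activity 4@4: d1:5  d2:5  d3:5  d4:4  d5:2  d6:2  d7:0 — peak 5.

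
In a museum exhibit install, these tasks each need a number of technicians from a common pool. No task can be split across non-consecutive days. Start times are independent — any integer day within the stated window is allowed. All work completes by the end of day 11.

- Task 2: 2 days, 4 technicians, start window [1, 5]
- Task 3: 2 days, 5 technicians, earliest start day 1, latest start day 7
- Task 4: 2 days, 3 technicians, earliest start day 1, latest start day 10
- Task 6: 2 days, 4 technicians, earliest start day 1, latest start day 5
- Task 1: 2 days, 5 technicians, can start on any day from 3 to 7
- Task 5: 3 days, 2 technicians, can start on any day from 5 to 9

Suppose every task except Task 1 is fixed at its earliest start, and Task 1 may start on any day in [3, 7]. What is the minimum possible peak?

16

Task 1@3: d1:16  d2:16  d3:5  d4:5  d5:2  d6:2  d7:2  d8:0  d9:0  d10:0  d11:0 → peak 16
Task 1@4: d1:16  d2:16  d3:0  d4:5  d5:7  d6:2  d7:2  d8:0  d9:0  d10:0  d11:0 → peak 16
Task 1@5: d1:16  d2:16  d3:0  d4:0  d5:7  d6:7  d7:2  d8:0  d9:0  d10:0  d11:0 → peak 16
Task 1@6: d1:16  d2:16  d3:0  d4:0  d5:2  d6:7  d7:7  d8:0  d9:0  d10:0  d11:0 → peak 16
Task 1@7: d1:16  d2:16  d3:0  d4:0  d5:2  d6:2  d7:7  d8:5  d9:0  d10:0  d11:0 → peak 16
Best is Task 1@3, peak 16.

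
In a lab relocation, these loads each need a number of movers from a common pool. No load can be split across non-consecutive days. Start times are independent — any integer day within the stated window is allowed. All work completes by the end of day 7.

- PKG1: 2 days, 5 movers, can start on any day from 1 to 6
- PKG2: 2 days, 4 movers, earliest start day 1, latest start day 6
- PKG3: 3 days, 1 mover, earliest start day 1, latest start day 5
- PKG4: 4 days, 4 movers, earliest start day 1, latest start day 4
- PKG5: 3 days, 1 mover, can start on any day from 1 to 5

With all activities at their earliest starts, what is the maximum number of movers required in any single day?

Early-start schedule: PKG1@1, PKG2@1, PKG3@1, PKG4@1, PKG5@1.
Load per day: day 1: 15, day 2: 15, day 3: 6, day 4: 4, day 5: 0, day 6: 0, day 7: 0.
Peak is 15.

15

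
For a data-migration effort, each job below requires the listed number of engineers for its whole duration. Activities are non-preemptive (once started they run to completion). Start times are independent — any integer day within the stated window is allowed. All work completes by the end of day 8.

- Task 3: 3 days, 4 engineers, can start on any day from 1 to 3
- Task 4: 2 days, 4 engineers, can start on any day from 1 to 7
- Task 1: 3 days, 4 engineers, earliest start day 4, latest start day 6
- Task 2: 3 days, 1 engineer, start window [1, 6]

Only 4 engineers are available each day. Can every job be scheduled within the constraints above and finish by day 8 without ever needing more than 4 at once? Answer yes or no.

no

Total engineer-days = 35; over 8 days the average is 35/8 > 4, so some day must exceed 4.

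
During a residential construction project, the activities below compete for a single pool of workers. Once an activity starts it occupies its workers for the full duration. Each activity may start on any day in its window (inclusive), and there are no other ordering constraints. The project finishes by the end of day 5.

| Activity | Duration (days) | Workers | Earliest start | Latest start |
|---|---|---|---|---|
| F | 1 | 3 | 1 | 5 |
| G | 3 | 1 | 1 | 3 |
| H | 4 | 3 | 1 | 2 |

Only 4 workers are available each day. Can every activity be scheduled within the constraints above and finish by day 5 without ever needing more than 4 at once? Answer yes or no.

Schedule F@1, G@1, H@2: d1:4  d2:4  d3:4  d4:3  d5:3 — peak 4 ≤ 4.

yes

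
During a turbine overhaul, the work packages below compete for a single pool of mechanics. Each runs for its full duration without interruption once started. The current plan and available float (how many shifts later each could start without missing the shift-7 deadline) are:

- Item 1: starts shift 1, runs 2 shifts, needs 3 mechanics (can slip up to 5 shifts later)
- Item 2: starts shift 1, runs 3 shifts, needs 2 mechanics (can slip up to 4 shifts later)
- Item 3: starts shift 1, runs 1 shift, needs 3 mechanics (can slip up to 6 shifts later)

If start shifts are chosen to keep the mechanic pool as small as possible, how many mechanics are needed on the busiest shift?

3

Early-start (Item 1@1, Item 2@1, Item 3@1) gives peak 8: s1:8  s2:5  s3:2  s4:0  s5:0  s6:0  s7:0.
Shift Item 2→3, Item 3→6.
Schedule Item 1@1, Item 2@3, Item 3@6: s1:3  s2:3  s3:2  s4:2  s5:2  s6:3  s7:0 — peak 3.
Total mechanic-shifts = 15 over 7 shifts ⇒ peak ≥ ⌈15/7⌉ = 3, so 3 is optimal.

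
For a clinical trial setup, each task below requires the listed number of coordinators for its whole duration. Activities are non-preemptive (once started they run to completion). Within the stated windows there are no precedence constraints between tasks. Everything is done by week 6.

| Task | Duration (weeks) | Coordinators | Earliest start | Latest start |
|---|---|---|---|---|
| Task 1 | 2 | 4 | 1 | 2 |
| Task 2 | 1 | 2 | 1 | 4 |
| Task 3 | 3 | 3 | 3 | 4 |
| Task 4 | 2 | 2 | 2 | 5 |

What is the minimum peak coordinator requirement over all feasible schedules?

Early-start (Task 1@1, Task 2@1, Task 3@3, Task 4@2) gives peak 6: w1:6  w2:6  w3:5  w4:3  w5:3  w6:0.
Shift Task 2→3, Task 4→4.
Schedule Task 1@1, Task 2@3, Task 3@3, Task 4@4: w1:4  w2:4  w3:5  w4:5  w5:5  w6:0 — peak 5.

5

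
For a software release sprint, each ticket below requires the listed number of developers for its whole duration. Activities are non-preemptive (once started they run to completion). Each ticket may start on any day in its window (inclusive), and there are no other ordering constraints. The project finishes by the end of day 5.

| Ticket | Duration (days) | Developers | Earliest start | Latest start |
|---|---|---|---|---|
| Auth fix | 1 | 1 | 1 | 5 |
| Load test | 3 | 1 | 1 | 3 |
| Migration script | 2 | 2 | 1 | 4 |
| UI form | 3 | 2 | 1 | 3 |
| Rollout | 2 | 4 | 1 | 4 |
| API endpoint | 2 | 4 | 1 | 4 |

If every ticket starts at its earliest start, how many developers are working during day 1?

At early start, day 1 has: Auth fix, Load test, Migration script, UI form, Rollout, API endpoint.
Demand: 1 + 1 + 2 + 2 + 4 + 4 = 14.

14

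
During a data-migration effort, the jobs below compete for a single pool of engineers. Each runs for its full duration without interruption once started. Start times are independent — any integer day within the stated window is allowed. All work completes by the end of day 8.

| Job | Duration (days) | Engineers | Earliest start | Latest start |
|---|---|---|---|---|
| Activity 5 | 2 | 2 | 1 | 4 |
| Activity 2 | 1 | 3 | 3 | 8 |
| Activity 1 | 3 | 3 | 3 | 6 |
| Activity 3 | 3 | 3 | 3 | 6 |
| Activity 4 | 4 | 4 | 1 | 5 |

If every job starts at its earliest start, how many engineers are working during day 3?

At early start, day 3 has: Activity 2, Activity 1, Activity 3, Activity 4.
Demand: 3 + 3 + 3 + 4 = 13.

13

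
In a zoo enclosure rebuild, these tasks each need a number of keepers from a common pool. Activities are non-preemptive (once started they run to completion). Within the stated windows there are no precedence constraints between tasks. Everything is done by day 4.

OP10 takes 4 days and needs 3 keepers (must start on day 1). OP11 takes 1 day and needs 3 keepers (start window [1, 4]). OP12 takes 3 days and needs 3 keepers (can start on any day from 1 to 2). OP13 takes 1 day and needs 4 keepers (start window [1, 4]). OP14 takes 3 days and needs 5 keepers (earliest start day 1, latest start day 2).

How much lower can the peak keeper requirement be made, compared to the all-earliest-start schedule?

Early-start peak: d1:18  d2:11  d3:11  d4:3 ⇒ 18.
Leveled (OP10@1, OP11@1, OP12@2, OP13@1, OP14@2): d1:10  d2:11  d3:11  d4:11 ⇒ 11.
Reduction 18 − 11 = 7.

7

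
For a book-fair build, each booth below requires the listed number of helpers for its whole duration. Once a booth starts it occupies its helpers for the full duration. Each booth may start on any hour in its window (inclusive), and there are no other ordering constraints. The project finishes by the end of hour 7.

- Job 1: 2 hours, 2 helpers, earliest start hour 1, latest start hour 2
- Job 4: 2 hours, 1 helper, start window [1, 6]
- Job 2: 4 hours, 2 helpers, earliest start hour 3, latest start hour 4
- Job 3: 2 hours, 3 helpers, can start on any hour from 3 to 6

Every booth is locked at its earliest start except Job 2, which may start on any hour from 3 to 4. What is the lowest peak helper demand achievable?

5

Job 2@3: h1:3  h2:3  h3:5  h4:5  h5:2  h6:2  h7:0 → peak 5
Job 2@4: h1:3  h2:3  h3:3  h4:5  h5:2  h6:2  h7:2 → peak 5
Best is Job 2@3, peak 5.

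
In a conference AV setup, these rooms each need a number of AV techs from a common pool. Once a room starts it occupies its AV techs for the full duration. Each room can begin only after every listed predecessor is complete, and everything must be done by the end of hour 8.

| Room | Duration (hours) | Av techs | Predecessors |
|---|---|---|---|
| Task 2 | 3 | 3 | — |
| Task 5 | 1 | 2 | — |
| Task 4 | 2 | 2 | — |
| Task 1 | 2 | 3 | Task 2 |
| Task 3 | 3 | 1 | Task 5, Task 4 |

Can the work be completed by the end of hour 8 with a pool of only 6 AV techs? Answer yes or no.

yes

Schedule Task 2@1, Task 5@4, Task 4@4, Task 1@6, Task 3@6: h1:3  h2:3  h3:3  h4:4  h5:2  h6:4  h7:4  h8:1 — peak 4 ≤ 6.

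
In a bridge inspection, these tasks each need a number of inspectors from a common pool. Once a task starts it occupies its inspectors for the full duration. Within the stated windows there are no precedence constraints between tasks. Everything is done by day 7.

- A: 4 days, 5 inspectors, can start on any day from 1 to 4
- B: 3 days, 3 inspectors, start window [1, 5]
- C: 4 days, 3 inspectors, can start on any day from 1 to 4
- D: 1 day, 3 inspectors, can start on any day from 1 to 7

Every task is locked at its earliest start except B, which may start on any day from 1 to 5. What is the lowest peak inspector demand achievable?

11

B@1: d1:14  d2:11  d3:11  d4:8  d5:0  d6:0  d7:0 → peak 14
B@2: d1:11  d2:11  d3:11  d4:11  d5:0  d6:0  d7:0 → peak 11
B@3: d1:11  d2:8  d3:11  d4:11  d5:3  d6:0  d7:0 → peak 11
B@4: d1:11  d2:8  d3:8  d4:11  d5:3  d6:3  d7:0 → peak 11
B@5: d1:11  d2:8  d3:8  d4:8  d5:3  d6:3  d7:3 → peak 11
Best is B@2, peak 11.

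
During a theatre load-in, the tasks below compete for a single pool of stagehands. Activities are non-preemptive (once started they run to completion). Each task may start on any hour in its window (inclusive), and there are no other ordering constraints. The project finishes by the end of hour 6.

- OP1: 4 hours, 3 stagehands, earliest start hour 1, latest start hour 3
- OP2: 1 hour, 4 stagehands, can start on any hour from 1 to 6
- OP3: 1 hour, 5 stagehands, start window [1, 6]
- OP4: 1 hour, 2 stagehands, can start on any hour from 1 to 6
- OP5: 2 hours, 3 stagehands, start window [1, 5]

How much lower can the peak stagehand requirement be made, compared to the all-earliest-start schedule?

Early-start peak: h1:17  h2:6  h3:3  h4:3  h5:0  h6:0 ⇒ 17.
Leveled (OP1@1, OP2@5, OP3@6, OP4@1, OP5@2): h1:5  h2:6  h3:6  h4:3  h5:4  h6:5 ⇒ 6.
Reduction 17 − 6 = 11.

11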